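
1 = 1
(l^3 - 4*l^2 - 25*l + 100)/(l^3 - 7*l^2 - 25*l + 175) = (l - 4)/(l - 7)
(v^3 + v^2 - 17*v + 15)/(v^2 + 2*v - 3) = (v^2 + 2*v - 15)/(v + 3)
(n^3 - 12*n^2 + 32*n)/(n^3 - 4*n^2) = (n - 8)/n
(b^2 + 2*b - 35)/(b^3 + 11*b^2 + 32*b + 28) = (b - 5)/(b^2 + 4*b + 4)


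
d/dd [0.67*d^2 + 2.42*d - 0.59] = 1.34*d + 2.42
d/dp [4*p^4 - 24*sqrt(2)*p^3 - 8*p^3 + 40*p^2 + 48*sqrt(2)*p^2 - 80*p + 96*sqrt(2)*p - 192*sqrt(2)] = 16*p^3 - 72*sqrt(2)*p^2 - 24*p^2 + 80*p + 96*sqrt(2)*p - 80 + 96*sqrt(2)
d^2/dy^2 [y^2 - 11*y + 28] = 2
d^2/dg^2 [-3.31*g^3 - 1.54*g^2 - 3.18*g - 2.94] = -19.86*g - 3.08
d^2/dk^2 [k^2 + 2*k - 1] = 2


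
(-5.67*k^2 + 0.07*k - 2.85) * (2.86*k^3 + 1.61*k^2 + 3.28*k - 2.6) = -16.2162*k^5 - 8.9285*k^4 - 26.6359*k^3 + 10.3831*k^2 - 9.53*k + 7.41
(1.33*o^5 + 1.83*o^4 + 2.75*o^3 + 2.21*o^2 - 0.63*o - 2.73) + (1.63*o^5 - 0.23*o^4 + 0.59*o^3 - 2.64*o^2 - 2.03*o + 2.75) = 2.96*o^5 + 1.6*o^4 + 3.34*o^3 - 0.43*o^2 - 2.66*o + 0.02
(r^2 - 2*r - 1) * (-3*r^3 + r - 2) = -3*r^5 + 6*r^4 + 4*r^3 - 4*r^2 + 3*r + 2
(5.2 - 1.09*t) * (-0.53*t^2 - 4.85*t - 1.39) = 0.5777*t^3 + 2.5305*t^2 - 23.7049*t - 7.228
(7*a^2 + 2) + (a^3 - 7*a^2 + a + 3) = a^3 + a + 5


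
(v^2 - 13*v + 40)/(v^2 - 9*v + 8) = (v - 5)/(v - 1)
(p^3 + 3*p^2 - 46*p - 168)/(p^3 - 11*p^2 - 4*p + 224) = (p + 6)/(p - 8)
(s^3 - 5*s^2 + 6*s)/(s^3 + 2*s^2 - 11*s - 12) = s*(s - 2)/(s^2 + 5*s + 4)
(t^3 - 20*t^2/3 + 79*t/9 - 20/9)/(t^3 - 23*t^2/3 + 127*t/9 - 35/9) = (3*t - 4)/(3*t - 7)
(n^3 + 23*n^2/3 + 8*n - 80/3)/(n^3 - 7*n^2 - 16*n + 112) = (3*n^2 + 11*n - 20)/(3*(n^2 - 11*n + 28))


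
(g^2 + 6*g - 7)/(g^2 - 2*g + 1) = (g + 7)/(g - 1)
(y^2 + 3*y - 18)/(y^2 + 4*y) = (y^2 + 3*y - 18)/(y*(y + 4))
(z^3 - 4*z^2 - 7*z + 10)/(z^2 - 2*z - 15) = (z^2 + z - 2)/(z + 3)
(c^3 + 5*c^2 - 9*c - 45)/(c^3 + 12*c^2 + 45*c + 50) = (c^2 - 9)/(c^2 + 7*c + 10)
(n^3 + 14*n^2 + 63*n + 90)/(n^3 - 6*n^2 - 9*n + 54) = (n^2 + 11*n + 30)/(n^2 - 9*n + 18)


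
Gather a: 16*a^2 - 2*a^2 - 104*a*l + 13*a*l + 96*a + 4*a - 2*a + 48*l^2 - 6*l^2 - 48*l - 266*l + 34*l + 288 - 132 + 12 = 14*a^2 + a*(98 - 91*l) + 42*l^2 - 280*l + 168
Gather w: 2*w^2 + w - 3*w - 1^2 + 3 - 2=2*w^2 - 2*w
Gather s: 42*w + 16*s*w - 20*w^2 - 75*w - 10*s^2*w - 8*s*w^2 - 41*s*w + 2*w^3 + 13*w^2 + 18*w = -10*s^2*w + s*(-8*w^2 - 25*w) + 2*w^3 - 7*w^2 - 15*w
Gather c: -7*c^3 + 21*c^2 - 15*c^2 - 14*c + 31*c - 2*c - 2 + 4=-7*c^3 + 6*c^2 + 15*c + 2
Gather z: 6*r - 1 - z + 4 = 6*r - z + 3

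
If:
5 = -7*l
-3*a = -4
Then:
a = 4/3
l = -5/7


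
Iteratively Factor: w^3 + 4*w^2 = (w)*(w^2 + 4*w) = w^2*(w + 4)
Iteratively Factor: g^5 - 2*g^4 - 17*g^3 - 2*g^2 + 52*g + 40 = (g - 2)*(g^4 - 17*g^2 - 36*g - 20) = (g - 5)*(g - 2)*(g^3 + 5*g^2 + 8*g + 4) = (g - 5)*(g - 2)*(g + 2)*(g^2 + 3*g + 2) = (g - 5)*(g - 2)*(g + 2)^2*(g + 1)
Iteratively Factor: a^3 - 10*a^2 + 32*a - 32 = (a - 4)*(a^2 - 6*a + 8) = (a - 4)^2*(a - 2)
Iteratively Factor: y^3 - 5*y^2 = (y)*(y^2 - 5*y) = y*(y - 5)*(y)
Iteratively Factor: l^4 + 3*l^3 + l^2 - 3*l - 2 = (l + 1)*(l^3 + 2*l^2 - l - 2) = (l - 1)*(l + 1)*(l^2 + 3*l + 2) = (l - 1)*(l + 1)*(l + 2)*(l + 1)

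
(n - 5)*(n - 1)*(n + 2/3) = n^3 - 16*n^2/3 + n + 10/3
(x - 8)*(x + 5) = x^2 - 3*x - 40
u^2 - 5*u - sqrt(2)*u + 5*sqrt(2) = (u - 5)*(u - sqrt(2))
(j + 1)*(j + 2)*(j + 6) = j^3 + 9*j^2 + 20*j + 12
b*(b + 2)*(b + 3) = b^3 + 5*b^2 + 6*b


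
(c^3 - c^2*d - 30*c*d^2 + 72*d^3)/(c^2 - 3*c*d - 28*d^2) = (-c^3 + c^2*d + 30*c*d^2 - 72*d^3)/(-c^2 + 3*c*d + 28*d^2)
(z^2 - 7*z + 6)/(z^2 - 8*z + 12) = (z - 1)/(z - 2)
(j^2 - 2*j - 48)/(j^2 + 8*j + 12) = (j - 8)/(j + 2)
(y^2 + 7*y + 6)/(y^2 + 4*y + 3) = (y + 6)/(y + 3)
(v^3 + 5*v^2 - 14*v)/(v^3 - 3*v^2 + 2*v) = (v + 7)/(v - 1)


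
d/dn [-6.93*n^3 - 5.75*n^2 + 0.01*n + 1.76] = -20.79*n^2 - 11.5*n + 0.01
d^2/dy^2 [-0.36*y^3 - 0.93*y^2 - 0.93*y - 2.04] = -2.16*y - 1.86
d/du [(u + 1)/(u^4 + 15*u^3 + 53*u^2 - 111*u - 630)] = (u^4 + 15*u^3 + 53*u^2 - 111*u - (u + 1)*(4*u^3 + 45*u^2 + 106*u - 111) - 630)/(u^4 + 15*u^3 + 53*u^2 - 111*u - 630)^2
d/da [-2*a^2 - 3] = -4*a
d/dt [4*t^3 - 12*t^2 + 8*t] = 12*t^2 - 24*t + 8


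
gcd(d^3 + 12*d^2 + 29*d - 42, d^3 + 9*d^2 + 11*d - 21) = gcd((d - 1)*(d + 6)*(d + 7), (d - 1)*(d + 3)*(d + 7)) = d^2 + 6*d - 7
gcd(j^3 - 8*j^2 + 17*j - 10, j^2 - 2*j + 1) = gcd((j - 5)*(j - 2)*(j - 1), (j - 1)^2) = j - 1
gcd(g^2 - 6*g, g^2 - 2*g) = g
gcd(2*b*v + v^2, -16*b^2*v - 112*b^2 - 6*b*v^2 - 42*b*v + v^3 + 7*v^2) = 2*b + v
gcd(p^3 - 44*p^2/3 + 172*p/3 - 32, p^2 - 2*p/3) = p - 2/3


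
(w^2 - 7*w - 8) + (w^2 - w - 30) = 2*w^2 - 8*w - 38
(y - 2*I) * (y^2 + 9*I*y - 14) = y^3 + 7*I*y^2 + 4*y + 28*I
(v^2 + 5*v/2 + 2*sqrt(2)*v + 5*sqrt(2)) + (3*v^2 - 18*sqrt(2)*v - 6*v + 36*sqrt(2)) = 4*v^2 - 16*sqrt(2)*v - 7*v/2 + 41*sqrt(2)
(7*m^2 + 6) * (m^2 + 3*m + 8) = 7*m^4 + 21*m^3 + 62*m^2 + 18*m + 48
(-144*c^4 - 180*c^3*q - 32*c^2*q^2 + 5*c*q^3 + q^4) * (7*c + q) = -1008*c^5 - 1404*c^4*q - 404*c^3*q^2 + 3*c^2*q^3 + 12*c*q^4 + q^5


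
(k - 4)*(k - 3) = k^2 - 7*k + 12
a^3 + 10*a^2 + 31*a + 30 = (a + 2)*(a + 3)*(a + 5)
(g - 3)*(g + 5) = g^2 + 2*g - 15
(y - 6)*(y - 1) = y^2 - 7*y + 6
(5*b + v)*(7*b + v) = 35*b^2 + 12*b*v + v^2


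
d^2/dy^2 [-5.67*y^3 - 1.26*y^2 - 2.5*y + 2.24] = -34.02*y - 2.52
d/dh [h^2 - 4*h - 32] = 2*h - 4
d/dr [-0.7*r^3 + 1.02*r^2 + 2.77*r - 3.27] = -2.1*r^2 + 2.04*r + 2.77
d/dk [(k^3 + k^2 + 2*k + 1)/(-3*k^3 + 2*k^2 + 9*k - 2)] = (5*k^4 + 30*k^3 + 8*k^2 - 8*k - 13)/(9*k^6 - 12*k^5 - 50*k^4 + 48*k^3 + 73*k^2 - 36*k + 4)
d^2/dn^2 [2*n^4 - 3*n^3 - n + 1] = 6*n*(4*n - 3)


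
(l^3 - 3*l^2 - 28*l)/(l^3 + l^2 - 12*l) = (l - 7)/(l - 3)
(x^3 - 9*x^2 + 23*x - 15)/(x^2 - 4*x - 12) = (-x^3 + 9*x^2 - 23*x + 15)/(-x^2 + 4*x + 12)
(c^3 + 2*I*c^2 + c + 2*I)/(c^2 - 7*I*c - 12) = (c^3 + 2*I*c^2 + c + 2*I)/(c^2 - 7*I*c - 12)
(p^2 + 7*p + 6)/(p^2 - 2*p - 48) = (p + 1)/(p - 8)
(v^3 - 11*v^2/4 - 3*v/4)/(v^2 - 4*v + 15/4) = v*(4*v^2 - 11*v - 3)/(4*v^2 - 16*v + 15)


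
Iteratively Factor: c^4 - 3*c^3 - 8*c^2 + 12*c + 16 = (c + 2)*(c^3 - 5*c^2 + 2*c + 8) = (c + 1)*(c + 2)*(c^2 - 6*c + 8) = (c - 4)*(c + 1)*(c + 2)*(c - 2)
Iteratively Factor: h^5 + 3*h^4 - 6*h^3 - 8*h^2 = (h - 2)*(h^4 + 5*h^3 + 4*h^2) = (h - 2)*(h + 4)*(h^3 + h^2) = h*(h - 2)*(h + 4)*(h^2 + h) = h^2*(h - 2)*(h + 4)*(h + 1)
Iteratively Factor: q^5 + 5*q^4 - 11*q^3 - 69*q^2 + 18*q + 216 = (q + 4)*(q^4 + q^3 - 15*q^2 - 9*q + 54) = (q - 2)*(q + 4)*(q^3 + 3*q^2 - 9*q - 27) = (q - 2)*(q + 3)*(q + 4)*(q^2 - 9) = (q - 2)*(q + 3)^2*(q + 4)*(q - 3)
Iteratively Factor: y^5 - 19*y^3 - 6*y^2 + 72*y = (y - 2)*(y^4 + 2*y^3 - 15*y^2 - 36*y) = (y - 2)*(y + 3)*(y^3 - y^2 - 12*y) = (y - 2)*(y + 3)^2*(y^2 - 4*y) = (y - 4)*(y - 2)*(y + 3)^2*(y)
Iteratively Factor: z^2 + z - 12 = (z - 3)*(z + 4)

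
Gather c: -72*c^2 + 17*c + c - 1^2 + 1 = -72*c^2 + 18*c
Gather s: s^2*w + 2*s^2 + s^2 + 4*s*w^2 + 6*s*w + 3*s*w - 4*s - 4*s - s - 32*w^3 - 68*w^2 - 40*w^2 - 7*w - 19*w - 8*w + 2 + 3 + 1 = s^2*(w + 3) + s*(4*w^2 + 9*w - 9) - 32*w^3 - 108*w^2 - 34*w + 6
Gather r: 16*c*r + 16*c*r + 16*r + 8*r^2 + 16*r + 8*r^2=16*r^2 + r*(32*c + 32)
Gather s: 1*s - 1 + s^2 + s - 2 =s^2 + 2*s - 3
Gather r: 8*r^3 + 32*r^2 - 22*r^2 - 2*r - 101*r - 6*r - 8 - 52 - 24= 8*r^3 + 10*r^2 - 109*r - 84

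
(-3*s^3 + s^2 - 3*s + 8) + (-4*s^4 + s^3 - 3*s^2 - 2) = -4*s^4 - 2*s^3 - 2*s^2 - 3*s + 6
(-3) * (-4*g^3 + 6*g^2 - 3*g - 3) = 12*g^3 - 18*g^2 + 9*g + 9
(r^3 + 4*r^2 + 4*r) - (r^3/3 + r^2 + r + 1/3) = 2*r^3/3 + 3*r^2 + 3*r - 1/3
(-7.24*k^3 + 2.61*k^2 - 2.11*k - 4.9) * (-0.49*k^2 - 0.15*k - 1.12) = 3.5476*k^5 - 0.1929*k^4 + 8.7512*k^3 - 0.2057*k^2 + 3.0982*k + 5.488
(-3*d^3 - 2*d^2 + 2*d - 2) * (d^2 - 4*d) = -3*d^5 + 10*d^4 + 10*d^3 - 10*d^2 + 8*d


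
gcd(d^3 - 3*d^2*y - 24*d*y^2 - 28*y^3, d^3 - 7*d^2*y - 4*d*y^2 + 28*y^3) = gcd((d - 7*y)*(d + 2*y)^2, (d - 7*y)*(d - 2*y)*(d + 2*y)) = -d^2 + 5*d*y + 14*y^2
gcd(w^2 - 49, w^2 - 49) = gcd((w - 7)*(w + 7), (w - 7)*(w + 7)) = w^2 - 49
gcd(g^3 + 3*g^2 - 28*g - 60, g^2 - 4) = g + 2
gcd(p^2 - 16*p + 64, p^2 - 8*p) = p - 8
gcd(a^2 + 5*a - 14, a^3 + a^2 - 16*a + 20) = a - 2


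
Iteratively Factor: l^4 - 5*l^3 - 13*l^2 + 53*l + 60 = (l - 5)*(l^3 - 13*l - 12) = (l - 5)*(l + 1)*(l^2 - l - 12) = (l - 5)*(l + 1)*(l + 3)*(l - 4)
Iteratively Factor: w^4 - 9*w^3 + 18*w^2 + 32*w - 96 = (w + 2)*(w^3 - 11*w^2 + 40*w - 48) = (w - 4)*(w + 2)*(w^2 - 7*w + 12) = (w - 4)*(w - 3)*(w + 2)*(w - 4)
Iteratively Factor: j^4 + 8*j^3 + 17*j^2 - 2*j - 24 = (j + 2)*(j^3 + 6*j^2 + 5*j - 12) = (j + 2)*(j + 3)*(j^2 + 3*j - 4) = (j + 2)*(j + 3)*(j + 4)*(j - 1)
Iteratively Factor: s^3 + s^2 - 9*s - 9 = (s - 3)*(s^2 + 4*s + 3) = (s - 3)*(s + 1)*(s + 3)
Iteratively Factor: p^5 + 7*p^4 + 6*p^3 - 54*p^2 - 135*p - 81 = (p - 3)*(p^4 + 10*p^3 + 36*p^2 + 54*p + 27) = (p - 3)*(p + 3)*(p^3 + 7*p^2 + 15*p + 9) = (p - 3)*(p + 1)*(p + 3)*(p^2 + 6*p + 9) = (p - 3)*(p + 1)*(p + 3)^2*(p + 3)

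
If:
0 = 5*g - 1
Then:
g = 1/5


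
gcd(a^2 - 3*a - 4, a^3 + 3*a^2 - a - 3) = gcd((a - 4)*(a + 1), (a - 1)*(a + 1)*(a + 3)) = a + 1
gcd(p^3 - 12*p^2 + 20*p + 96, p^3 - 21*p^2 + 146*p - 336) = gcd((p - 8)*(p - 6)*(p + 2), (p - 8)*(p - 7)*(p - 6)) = p^2 - 14*p + 48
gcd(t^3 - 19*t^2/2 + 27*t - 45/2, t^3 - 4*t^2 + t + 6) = t - 3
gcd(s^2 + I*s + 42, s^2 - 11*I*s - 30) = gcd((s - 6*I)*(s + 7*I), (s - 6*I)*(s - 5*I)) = s - 6*I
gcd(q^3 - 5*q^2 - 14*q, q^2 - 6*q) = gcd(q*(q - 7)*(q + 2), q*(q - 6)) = q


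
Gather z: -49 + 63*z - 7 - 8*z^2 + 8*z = -8*z^2 + 71*z - 56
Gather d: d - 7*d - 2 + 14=12 - 6*d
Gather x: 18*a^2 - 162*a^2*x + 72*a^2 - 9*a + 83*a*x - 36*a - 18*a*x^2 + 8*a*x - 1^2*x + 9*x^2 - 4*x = 90*a^2 - 45*a + x^2*(9 - 18*a) + x*(-162*a^2 + 91*a - 5)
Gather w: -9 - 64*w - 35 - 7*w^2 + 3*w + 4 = -7*w^2 - 61*w - 40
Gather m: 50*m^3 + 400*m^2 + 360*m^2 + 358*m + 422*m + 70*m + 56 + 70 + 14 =50*m^3 + 760*m^2 + 850*m + 140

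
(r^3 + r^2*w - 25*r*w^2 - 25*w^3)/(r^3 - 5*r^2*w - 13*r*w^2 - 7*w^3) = (r^2 - 25*w^2)/(r^2 - 6*r*w - 7*w^2)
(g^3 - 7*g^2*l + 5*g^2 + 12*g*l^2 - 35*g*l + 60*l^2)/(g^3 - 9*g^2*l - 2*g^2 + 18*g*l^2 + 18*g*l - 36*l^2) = (g^2 - 4*g*l + 5*g - 20*l)/(g^2 - 6*g*l - 2*g + 12*l)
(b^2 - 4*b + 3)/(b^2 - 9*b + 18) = (b - 1)/(b - 6)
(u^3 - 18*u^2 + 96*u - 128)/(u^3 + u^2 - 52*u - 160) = (u^2 - 10*u + 16)/(u^2 + 9*u + 20)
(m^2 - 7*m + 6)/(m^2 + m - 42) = (m - 1)/(m + 7)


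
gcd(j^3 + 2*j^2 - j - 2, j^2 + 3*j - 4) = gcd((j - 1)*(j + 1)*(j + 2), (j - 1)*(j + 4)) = j - 1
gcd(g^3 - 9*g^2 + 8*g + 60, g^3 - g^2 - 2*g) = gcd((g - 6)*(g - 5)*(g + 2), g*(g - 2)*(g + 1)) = 1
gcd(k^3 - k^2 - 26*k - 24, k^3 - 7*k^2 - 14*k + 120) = k^2 - 2*k - 24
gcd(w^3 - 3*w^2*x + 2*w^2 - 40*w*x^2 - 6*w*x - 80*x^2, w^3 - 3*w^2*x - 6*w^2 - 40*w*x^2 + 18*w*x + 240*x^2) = -w^2 + 3*w*x + 40*x^2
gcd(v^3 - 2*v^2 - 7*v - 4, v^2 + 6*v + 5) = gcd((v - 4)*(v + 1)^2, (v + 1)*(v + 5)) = v + 1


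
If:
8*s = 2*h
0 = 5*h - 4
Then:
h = 4/5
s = 1/5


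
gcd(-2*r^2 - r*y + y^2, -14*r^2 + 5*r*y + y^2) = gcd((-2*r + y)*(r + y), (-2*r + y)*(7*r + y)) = -2*r + y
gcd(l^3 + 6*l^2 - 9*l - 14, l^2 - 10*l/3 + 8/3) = l - 2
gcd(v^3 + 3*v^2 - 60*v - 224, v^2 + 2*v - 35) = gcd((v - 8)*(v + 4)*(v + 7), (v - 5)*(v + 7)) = v + 7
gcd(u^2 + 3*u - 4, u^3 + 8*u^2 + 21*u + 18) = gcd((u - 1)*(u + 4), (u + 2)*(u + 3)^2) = 1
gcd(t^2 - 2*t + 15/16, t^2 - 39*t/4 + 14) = 1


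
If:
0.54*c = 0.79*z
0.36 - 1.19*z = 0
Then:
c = 0.44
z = 0.30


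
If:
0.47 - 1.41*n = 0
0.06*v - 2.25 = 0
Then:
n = 0.33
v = 37.50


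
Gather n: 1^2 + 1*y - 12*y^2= -12*y^2 + y + 1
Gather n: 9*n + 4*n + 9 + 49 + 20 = 13*n + 78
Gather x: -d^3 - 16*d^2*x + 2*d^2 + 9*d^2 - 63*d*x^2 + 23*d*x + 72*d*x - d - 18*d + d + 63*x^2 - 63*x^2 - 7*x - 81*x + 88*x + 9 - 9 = -d^3 + 11*d^2 - 63*d*x^2 - 18*d + x*(-16*d^2 + 95*d)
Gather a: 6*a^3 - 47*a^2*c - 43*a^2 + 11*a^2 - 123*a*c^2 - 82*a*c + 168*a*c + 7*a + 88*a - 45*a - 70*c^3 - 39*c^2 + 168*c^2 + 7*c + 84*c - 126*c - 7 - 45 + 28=6*a^3 + a^2*(-47*c - 32) + a*(-123*c^2 + 86*c + 50) - 70*c^3 + 129*c^2 - 35*c - 24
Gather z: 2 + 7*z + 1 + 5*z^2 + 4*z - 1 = 5*z^2 + 11*z + 2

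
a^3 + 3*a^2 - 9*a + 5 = (a - 1)^2*(a + 5)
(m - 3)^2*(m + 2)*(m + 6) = m^4 + 2*m^3 - 27*m^2 + 108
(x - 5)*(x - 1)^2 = x^3 - 7*x^2 + 11*x - 5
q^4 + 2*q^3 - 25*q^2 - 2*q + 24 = (q - 4)*(q - 1)*(q + 1)*(q + 6)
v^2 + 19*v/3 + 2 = (v + 1/3)*(v + 6)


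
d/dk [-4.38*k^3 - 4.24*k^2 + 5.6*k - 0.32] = -13.14*k^2 - 8.48*k + 5.6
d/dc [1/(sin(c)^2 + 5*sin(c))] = -(2*sin(c) + 5)*cos(c)/((sin(c) + 5)^2*sin(c)^2)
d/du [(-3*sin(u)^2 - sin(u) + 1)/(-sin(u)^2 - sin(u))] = (2*cos(u) + 2/tan(u) + cos(u)/sin(u)^2)/(sin(u) + 1)^2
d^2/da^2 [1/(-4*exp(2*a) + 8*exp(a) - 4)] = (-exp(a) - 1/2)*exp(a)/(exp(4*a) - 4*exp(3*a) + 6*exp(2*a) - 4*exp(a) + 1)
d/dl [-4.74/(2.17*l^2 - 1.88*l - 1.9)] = (20.5716*l - 8.9112)/(-2.17*l^2 + 1.88*l + 1.9)^2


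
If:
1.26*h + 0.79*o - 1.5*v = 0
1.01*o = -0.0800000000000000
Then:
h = 1.19047619047619*v + 0.0496621090680497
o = -0.08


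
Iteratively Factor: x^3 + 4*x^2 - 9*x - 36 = (x - 3)*(x^2 + 7*x + 12) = (x - 3)*(x + 3)*(x + 4)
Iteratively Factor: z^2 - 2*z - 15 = (z - 5)*(z + 3)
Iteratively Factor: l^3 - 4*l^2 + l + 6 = (l + 1)*(l^2 - 5*l + 6) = (l - 3)*(l + 1)*(l - 2)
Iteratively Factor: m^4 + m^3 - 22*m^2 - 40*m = (m + 4)*(m^3 - 3*m^2 - 10*m) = m*(m + 4)*(m^2 - 3*m - 10) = m*(m - 5)*(m + 4)*(m + 2)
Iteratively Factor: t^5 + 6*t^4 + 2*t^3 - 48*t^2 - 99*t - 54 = (t + 3)*(t^4 + 3*t^3 - 7*t^2 - 27*t - 18) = (t + 3)^2*(t^3 - 7*t - 6) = (t + 2)*(t + 3)^2*(t^2 - 2*t - 3) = (t - 3)*(t + 2)*(t + 3)^2*(t + 1)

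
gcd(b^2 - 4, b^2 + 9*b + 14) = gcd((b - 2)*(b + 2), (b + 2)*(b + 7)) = b + 2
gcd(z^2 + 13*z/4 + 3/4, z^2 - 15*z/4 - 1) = z + 1/4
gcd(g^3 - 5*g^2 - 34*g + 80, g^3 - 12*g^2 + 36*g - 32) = g^2 - 10*g + 16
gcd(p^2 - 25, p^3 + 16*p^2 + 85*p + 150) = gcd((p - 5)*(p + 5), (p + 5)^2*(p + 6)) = p + 5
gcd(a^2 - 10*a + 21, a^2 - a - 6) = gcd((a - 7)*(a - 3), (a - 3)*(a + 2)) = a - 3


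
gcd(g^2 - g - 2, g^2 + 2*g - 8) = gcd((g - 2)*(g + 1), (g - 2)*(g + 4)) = g - 2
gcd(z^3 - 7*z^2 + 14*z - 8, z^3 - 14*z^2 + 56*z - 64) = z^2 - 6*z + 8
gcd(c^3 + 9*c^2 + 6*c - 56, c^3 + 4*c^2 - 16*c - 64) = c + 4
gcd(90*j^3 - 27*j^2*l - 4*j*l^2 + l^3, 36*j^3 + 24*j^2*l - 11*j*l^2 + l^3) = 6*j - l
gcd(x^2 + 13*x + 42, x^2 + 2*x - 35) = x + 7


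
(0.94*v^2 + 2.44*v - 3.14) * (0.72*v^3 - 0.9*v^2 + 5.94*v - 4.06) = 0.6768*v^5 + 0.9108*v^4 + 1.1268*v^3 + 13.5032*v^2 - 28.558*v + 12.7484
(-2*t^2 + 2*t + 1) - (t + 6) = -2*t^2 + t - 5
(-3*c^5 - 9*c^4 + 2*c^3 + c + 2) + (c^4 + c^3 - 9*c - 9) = -3*c^5 - 8*c^4 + 3*c^3 - 8*c - 7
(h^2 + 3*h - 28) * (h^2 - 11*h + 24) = h^4 - 8*h^3 - 37*h^2 + 380*h - 672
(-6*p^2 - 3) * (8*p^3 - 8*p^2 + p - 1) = -48*p^5 + 48*p^4 - 30*p^3 + 30*p^2 - 3*p + 3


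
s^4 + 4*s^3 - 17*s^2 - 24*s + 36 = (s - 3)*(s - 1)*(s + 2)*(s + 6)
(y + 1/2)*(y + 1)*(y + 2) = y^3 + 7*y^2/2 + 7*y/2 + 1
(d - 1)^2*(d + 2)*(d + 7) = d^4 + 7*d^3 - 3*d^2 - 19*d + 14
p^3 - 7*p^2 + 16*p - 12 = (p - 3)*(p - 2)^2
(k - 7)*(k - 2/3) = k^2 - 23*k/3 + 14/3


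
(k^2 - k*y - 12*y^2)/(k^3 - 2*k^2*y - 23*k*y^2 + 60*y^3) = (-k - 3*y)/(-k^2 - 2*k*y + 15*y^2)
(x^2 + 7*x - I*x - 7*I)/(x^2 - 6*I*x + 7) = (x^2 + x*(7 - I) - 7*I)/(x^2 - 6*I*x + 7)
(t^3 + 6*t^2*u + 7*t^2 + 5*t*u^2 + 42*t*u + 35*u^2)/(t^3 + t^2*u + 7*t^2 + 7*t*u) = (t + 5*u)/t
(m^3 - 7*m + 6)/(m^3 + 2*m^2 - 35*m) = (m^3 - 7*m + 6)/(m*(m^2 + 2*m - 35))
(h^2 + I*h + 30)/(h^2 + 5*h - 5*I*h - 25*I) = (h + 6*I)/(h + 5)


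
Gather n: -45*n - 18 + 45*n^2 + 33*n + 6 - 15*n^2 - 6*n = 30*n^2 - 18*n - 12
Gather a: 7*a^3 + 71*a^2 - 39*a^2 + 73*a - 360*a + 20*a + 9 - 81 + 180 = 7*a^3 + 32*a^2 - 267*a + 108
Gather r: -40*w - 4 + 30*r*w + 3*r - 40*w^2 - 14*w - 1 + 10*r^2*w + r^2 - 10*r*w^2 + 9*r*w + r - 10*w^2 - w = r^2*(10*w + 1) + r*(-10*w^2 + 39*w + 4) - 50*w^2 - 55*w - 5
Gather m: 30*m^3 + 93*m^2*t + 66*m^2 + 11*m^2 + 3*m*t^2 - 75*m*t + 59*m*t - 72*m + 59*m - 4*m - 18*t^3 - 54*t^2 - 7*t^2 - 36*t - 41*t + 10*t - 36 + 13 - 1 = 30*m^3 + m^2*(93*t + 77) + m*(3*t^2 - 16*t - 17) - 18*t^3 - 61*t^2 - 67*t - 24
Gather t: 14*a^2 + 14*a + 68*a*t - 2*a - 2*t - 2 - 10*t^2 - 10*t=14*a^2 + 12*a - 10*t^2 + t*(68*a - 12) - 2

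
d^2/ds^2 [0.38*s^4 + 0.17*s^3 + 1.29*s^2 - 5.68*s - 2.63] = 4.56*s^2 + 1.02*s + 2.58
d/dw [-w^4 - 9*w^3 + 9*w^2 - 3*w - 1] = -4*w^3 - 27*w^2 + 18*w - 3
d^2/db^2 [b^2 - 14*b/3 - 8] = 2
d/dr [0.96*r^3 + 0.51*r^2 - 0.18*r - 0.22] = 2.88*r^2 + 1.02*r - 0.18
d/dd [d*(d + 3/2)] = 2*d + 3/2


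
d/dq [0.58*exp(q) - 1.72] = 0.58*exp(q)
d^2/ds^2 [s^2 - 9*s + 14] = 2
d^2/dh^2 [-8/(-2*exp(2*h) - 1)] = (128*exp(2*h) - 64)*exp(2*h)/(2*exp(2*h) + 1)^3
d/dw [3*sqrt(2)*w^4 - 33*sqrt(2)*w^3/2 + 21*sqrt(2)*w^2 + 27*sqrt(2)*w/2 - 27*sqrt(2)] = 3*sqrt(2)*(8*w^3 - 33*w^2 + 28*w + 9)/2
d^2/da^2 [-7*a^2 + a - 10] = -14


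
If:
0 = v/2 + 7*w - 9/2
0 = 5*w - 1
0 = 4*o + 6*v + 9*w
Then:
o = -39/4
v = 31/5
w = 1/5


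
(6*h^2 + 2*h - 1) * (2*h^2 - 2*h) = 12*h^4 - 8*h^3 - 6*h^2 + 2*h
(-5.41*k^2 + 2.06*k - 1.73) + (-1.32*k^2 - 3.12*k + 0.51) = -6.73*k^2 - 1.06*k - 1.22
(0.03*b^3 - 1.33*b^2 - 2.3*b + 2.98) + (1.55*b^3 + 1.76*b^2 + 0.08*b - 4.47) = 1.58*b^3 + 0.43*b^2 - 2.22*b - 1.49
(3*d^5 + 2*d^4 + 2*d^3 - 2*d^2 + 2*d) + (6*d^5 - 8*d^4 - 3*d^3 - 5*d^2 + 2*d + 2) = 9*d^5 - 6*d^4 - d^3 - 7*d^2 + 4*d + 2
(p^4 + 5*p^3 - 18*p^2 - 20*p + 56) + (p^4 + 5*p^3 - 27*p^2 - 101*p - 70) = 2*p^4 + 10*p^3 - 45*p^2 - 121*p - 14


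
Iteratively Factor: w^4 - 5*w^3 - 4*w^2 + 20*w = (w - 5)*(w^3 - 4*w) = w*(w - 5)*(w^2 - 4) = w*(w - 5)*(w - 2)*(w + 2)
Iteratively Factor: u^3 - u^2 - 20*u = (u + 4)*(u^2 - 5*u) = u*(u + 4)*(u - 5)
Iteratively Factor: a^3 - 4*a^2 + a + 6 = (a - 3)*(a^2 - a - 2) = (a - 3)*(a + 1)*(a - 2)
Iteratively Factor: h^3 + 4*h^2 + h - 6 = (h - 1)*(h^2 + 5*h + 6) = (h - 1)*(h + 3)*(h + 2)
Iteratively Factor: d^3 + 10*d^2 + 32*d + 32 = (d + 2)*(d^2 + 8*d + 16) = (d + 2)*(d + 4)*(d + 4)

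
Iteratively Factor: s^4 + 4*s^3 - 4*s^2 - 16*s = (s + 4)*(s^3 - 4*s) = (s - 2)*(s + 4)*(s^2 + 2*s) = s*(s - 2)*(s + 4)*(s + 2)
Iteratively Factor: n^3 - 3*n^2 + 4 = (n - 2)*(n^2 - n - 2) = (n - 2)*(n + 1)*(n - 2)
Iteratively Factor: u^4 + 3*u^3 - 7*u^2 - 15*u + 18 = (u - 1)*(u^3 + 4*u^2 - 3*u - 18) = (u - 1)*(u + 3)*(u^2 + u - 6) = (u - 1)*(u + 3)^2*(u - 2)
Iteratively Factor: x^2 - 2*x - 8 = (x - 4)*(x + 2)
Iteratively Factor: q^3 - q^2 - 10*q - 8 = (q + 2)*(q^2 - 3*q - 4) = (q - 4)*(q + 2)*(q + 1)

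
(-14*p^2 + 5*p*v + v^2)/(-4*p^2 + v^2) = (7*p + v)/(2*p + v)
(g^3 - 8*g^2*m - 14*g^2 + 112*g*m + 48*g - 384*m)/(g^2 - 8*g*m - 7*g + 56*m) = (g^2 - 14*g + 48)/(g - 7)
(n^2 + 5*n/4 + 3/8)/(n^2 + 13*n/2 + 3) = (n + 3/4)/(n + 6)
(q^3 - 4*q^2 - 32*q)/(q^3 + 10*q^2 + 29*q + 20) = q*(q - 8)/(q^2 + 6*q + 5)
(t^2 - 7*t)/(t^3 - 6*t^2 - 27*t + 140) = t/(t^2 + t - 20)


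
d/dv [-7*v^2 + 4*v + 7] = 4 - 14*v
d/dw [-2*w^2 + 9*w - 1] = 9 - 4*w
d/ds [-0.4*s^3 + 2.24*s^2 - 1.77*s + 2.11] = -1.2*s^2 + 4.48*s - 1.77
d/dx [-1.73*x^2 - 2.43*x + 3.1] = -3.46*x - 2.43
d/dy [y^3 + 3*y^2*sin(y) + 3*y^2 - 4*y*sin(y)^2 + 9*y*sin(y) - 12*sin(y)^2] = 3*y^2*cos(y) + 3*y^2 + 6*y*sin(y) - 4*y*sin(2*y) + 9*y*cos(y) + 6*y - 4*sin(y)^2 + 9*sin(y) - 12*sin(2*y)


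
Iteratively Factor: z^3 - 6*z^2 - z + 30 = (z + 2)*(z^2 - 8*z + 15) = (z - 5)*(z + 2)*(z - 3)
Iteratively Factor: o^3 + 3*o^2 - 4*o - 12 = (o + 2)*(o^2 + o - 6) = (o - 2)*(o + 2)*(o + 3)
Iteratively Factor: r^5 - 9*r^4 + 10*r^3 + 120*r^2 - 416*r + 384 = (r - 2)*(r^4 - 7*r^3 - 4*r^2 + 112*r - 192) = (r - 3)*(r - 2)*(r^3 - 4*r^2 - 16*r + 64) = (r - 3)*(r - 2)*(r + 4)*(r^2 - 8*r + 16) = (r - 4)*(r - 3)*(r - 2)*(r + 4)*(r - 4)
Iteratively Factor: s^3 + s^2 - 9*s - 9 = (s - 3)*(s^2 + 4*s + 3) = (s - 3)*(s + 1)*(s + 3)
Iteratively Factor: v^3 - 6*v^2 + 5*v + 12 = (v + 1)*(v^2 - 7*v + 12) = (v - 4)*(v + 1)*(v - 3)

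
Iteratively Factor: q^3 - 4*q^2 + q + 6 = (q - 3)*(q^2 - q - 2) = (q - 3)*(q - 2)*(q + 1)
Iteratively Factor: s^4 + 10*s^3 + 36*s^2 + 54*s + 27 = (s + 3)*(s^3 + 7*s^2 + 15*s + 9) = (s + 3)^2*(s^2 + 4*s + 3) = (s + 3)^3*(s + 1)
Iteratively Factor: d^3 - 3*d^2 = (d - 3)*(d^2) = d*(d - 3)*(d)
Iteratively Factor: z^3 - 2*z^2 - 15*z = (z)*(z^2 - 2*z - 15) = z*(z - 5)*(z + 3)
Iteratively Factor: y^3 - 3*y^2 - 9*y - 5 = (y + 1)*(y^2 - 4*y - 5) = (y + 1)^2*(y - 5)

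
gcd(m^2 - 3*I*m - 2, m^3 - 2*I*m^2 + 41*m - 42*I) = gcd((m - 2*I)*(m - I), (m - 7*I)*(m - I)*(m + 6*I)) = m - I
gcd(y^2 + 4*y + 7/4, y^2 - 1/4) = y + 1/2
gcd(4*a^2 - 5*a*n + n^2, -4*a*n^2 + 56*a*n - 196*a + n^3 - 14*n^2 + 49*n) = 4*a - n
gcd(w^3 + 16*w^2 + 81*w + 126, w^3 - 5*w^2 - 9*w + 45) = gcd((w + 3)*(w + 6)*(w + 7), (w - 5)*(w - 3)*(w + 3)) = w + 3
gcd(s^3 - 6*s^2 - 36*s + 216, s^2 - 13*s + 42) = s - 6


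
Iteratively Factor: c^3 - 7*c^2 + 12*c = (c - 4)*(c^2 - 3*c) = c*(c - 4)*(c - 3)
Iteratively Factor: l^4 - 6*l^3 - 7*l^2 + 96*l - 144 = (l - 4)*(l^3 - 2*l^2 - 15*l + 36) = (l - 4)*(l - 3)*(l^2 + l - 12) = (l - 4)*(l - 3)*(l + 4)*(l - 3)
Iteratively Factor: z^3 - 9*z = (z)*(z^2 - 9) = z*(z - 3)*(z + 3)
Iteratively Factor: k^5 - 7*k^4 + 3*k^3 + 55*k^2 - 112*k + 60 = (k - 1)*(k^4 - 6*k^3 - 3*k^2 + 52*k - 60) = (k - 2)*(k - 1)*(k^3 - 4*k^2 - 11*k + 30) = (k - 2)*(k - 1)*(k + 3)*(k^2 - 7*k + 10) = (k - 5)*(k - 2)*(k - 1)*(k + 3)*(k - 2)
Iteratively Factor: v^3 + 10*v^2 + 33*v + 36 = (v + 3)*(v^2 + 7*v + 12) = (v + 3)^2*(v + 4)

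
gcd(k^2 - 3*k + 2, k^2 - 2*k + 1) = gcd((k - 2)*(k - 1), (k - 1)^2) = k - 1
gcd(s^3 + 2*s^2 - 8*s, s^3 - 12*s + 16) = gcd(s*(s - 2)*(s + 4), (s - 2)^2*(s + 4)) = s^2 + 2*s - 8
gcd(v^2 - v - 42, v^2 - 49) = v - 7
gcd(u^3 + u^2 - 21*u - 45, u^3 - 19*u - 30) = u^2 - 2*u - 15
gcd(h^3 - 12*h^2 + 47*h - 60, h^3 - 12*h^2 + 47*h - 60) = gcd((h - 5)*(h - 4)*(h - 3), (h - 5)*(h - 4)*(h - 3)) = h^3 - 12*h^2 + 47*h - 60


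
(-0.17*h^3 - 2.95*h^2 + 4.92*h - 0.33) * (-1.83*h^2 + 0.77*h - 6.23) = 0.3111*h^5 + 5.2676*h^4 - 10.216*h^3 + 22.7708*h^2 - 30.9057*h + 2.0559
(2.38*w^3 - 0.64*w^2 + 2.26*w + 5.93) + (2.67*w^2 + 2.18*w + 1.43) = 2.38*w^3 + 2.03*w^2 + 4.44*w + 7.36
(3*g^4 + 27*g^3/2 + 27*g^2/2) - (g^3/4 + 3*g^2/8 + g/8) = 3*g^4 + 53*g^3/4 + 105*g^2/8 - g/8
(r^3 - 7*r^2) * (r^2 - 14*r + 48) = r^5 - 21*r^4 + 146*r^3 - 336*r^2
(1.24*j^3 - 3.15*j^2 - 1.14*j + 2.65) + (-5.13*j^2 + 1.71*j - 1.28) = 1.24*j^3 - 8.28*j^2 + 0.57*j + 1.37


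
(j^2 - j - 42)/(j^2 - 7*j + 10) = (j^2 - j - 42)/(j^2 - 7*j + 10)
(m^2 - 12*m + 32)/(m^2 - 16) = (m - 8)/(m + 4)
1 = 1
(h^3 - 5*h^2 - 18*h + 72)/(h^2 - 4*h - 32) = (h^2 - 9*h + 18)/(h - 8)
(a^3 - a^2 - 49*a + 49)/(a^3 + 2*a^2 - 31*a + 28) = (a - 7)/(a - 4)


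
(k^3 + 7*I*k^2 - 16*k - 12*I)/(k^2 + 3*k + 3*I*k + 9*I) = (k^2 + 4*I*k - 4)/(k + 3)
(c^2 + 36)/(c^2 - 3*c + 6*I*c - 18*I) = (c - 6*I)/(c - 3)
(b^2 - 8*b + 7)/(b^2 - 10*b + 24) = (b^2 - 8*b + 7)/(b^2 - 10*b + 24)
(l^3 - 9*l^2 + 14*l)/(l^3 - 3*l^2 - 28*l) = (l - 2)/(l + 4)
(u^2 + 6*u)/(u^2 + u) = (u + 6)/(u + 1)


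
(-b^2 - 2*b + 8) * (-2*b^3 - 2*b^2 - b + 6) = 2*b^5 + 6*b^4 - 11*b^3 - 20*b^2 - 20*b + 48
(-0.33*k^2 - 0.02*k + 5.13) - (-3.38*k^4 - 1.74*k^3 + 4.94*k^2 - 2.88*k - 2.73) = 3.38*k^4 + 1.74*k^3 - 5.27*k^2 + 2.86*k + 7.86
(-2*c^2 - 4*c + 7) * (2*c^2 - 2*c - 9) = -4*c^4 - 4*c^3 + 40*c^2 + 22*c - 63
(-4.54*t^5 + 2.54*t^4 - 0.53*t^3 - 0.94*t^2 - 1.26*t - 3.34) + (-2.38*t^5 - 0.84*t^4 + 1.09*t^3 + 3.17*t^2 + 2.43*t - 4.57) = -6.92*t^5 + 1.7*t^4 + 0.56*t^3 + 2.23*t^2 + 1.17*t - 7.91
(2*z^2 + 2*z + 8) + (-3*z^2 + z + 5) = -z^2 + 3*z + 13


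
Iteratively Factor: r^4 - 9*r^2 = (r - 3)*(r^3 + 3*r^2) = r*(r - 3)*(r^2 + 3*r) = r*(r - 3)*(r + 3)*(r)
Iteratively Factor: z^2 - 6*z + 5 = (z - 1)*(z - 5)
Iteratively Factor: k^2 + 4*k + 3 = (k + 3)*(k + 1)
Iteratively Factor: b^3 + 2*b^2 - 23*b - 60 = (b - 5)*(b^2 + 7*b + 12) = (b - 5)*(b + 4)*(b + 3)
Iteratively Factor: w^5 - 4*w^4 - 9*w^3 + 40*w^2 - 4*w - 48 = (w - 2)*(w^4 - 2*w^3 - 13*w^2 + 14*w + 24) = (w - 2)*(w + 1)*(w^3 - 3*w^2 - 10*w + 24) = (w - 4)*(w - 2)*(w + 1)*(w^2 + w - 6) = (w - 4)*(w - 2)*(w + 1)*(w + 3)*(w - 2)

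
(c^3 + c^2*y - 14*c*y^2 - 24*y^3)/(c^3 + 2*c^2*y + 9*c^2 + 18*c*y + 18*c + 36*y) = (c^2 - c*y - 12*y^2)/(c^2 + 9*c + 18)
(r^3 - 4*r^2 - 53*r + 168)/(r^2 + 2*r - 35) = (r^2 - 11*r + 24)/(r - 5)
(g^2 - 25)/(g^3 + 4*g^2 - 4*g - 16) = (g^2 - 25)/(g^3 + 4*g^2 - 4*g - 16)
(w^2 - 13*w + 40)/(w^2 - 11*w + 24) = (w - 5)/(w - 3)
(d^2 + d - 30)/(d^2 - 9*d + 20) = (d + 6)/(d - 4)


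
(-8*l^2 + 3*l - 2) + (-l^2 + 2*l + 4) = -9*l^2 + 5*l + 2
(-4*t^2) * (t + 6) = -4*t^3 - 24*t^2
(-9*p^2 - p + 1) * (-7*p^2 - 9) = 63*p^4 + 7*p^3 + 74*p^2 + 9*p - 9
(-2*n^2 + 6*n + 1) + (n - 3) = -2*n^2 + 7*n - 2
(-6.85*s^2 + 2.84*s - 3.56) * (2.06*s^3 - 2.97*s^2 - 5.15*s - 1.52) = -14.111*s^5 + 26.1949*s^4 + 19.5091*s^3 + 6.3592*s^2 + 14.0172*s + 5.4112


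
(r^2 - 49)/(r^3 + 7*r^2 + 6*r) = (r^2 - 49)/(r*(r^2 + 7*r + 6))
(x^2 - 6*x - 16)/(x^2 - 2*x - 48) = (x + 2)/(x + 6)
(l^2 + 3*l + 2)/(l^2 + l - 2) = (l + 1)/(l - 1)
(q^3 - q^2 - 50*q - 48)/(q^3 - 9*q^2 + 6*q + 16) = (q + 6)/(q - 2)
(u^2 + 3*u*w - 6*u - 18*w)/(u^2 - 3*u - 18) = (u + 3*w)/(u + 3)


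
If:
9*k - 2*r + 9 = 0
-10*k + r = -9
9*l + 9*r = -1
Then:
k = 27/11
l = -1550/99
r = 171/11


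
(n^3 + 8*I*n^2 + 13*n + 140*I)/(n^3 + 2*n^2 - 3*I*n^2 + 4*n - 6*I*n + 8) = (n^2 + 12*I*n - 35)/(n^2 + n*(2 + I) + 2*I)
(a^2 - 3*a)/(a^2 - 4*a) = (a - 3)/(a - 4)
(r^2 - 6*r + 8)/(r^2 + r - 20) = (r - 2)/(r + 5)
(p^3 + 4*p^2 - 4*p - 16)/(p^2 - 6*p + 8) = (p^2 + 6*p + 8)/(p - 4)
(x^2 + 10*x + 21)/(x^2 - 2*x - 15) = (x + 7)/(x - 5)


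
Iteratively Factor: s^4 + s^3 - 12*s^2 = (s)*(s^3 + s^2 - 12*s) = s^2*(s^2 + s - 12) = s^2*(s + 4)*(s - 3)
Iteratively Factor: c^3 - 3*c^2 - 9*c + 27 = (c - 3)*(c^2 - 9) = (c - 3)*(c + 3)*(c - 3)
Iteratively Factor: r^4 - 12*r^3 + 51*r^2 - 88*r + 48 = (r - 4)*(r^3 - 8*r^2 + 19*r - 12) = (r - 4)^2*(r^2 - 4*r + 3) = (r - 4)^2*(r - 1)*(r - 3)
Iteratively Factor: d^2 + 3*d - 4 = (d + 4)*(d - 1)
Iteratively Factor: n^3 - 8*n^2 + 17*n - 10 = (n - 2)*(n^2 - 6*n + 5) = (n - 2)*(n - 1)*(n - 5)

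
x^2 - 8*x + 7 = (x - 7)*(x - 1)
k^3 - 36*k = k*(k - 6)*(k + 6)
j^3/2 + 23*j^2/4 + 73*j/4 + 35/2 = (j/2 + 1)*(j + 5/2)*(j + 7)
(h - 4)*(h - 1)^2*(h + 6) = h^4 - 27*h^2 + 50*h - 24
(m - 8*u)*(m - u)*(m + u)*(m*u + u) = m^4*u - 8*m^3*u^2 + m^3*u - m^2*u^3 - 8*m^2*u^2 + 8*m*u^4 - m*u^3 + 8*u^4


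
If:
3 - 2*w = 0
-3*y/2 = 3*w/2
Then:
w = 3/2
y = -3/2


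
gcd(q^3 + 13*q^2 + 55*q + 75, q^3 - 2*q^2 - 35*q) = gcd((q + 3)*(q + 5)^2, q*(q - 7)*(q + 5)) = q + 5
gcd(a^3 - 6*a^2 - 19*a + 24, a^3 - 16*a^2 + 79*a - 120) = a - 8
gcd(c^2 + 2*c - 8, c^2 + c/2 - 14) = c + 4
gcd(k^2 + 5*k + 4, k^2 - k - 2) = k + 1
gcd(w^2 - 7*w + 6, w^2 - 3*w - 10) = 1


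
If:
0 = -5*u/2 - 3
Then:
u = -6/5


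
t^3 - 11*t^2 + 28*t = t*(t - 7)*(t - 4)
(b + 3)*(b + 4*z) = b^2 + 4*b*z + 3*b + 12*z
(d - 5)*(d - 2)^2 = d^3 - 9*d^2 + 24*d - 20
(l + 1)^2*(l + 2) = l^3 + 4*l^2 + 5*l + 2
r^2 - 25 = (r - 5)*(r + 5)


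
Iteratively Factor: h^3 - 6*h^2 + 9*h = (h - 3)*(h^2 - 3*h) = (h - 3)^2*(h)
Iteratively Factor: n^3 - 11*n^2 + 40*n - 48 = (n - 4)*(n^2 - 7*n + 12) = (n - 4)^2*(n - 3)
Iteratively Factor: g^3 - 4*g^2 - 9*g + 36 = (g - 4)*(g^2 - 9) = (g - 4)*(g + 3)*(g - 3)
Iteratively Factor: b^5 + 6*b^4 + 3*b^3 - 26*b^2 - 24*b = (b + 4)*(b^4 + 2*b^3 - 5*b^2 - 6*b) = (b - 2)*(b + 4)*(b^3 + 4*b^2 + 3*b) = (b - 2)*(b + 1)*(b + 4)*(b^2 + 3*b) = b*(b - 2)*(b + 1)*(b + 4)*(b + 3)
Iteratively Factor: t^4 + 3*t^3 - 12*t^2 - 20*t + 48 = (t + 3)*(t^3 - 12*t + 16) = (t - 2)*(t + 3)*(t^2 + 2*t - 8) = (t - 2)^2*(t + 3)*(t + 4)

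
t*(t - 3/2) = t^2 - 3*t/2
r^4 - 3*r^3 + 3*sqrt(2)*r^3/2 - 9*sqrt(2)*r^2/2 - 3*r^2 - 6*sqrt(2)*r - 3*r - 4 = (r - 4)*(r + 1)*(r + sqrt(2)/2)*(r + sqrt(2))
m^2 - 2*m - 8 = (m - 4)*(m + 2)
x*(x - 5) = x^2 - 5*x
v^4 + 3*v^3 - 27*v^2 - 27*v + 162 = (v - 3)^2*(v + 3)*(v + 6)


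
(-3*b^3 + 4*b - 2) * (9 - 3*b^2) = 9*b^5 - 39*b^3 + 6*b^2 + 36*b - 18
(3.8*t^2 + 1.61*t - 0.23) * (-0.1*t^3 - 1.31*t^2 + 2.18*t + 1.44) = -0.38*t^5 - 5.139*t^4 + 6.1979*t^3 + 9.2831*t^2 + 1.817*t - 0.3312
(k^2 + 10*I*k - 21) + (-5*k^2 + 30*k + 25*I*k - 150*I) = -4*k^2 + 30*k + 35*I*k - 21 - 150*I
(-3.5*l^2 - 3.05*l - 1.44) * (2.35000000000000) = -8.225*l^2 - 7.1675*l - 3.384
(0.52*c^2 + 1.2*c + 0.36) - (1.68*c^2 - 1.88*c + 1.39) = -1.16*c^2 + 3.08*c - 1.03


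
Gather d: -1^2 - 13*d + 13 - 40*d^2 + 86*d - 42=-40*d^2 + 73*d - 30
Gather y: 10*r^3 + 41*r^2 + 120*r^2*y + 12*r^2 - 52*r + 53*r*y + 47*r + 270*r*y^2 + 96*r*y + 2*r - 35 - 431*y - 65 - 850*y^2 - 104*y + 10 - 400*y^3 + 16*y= 10*r^3 + 53*r^2 - 3*r - 400*y^3 + y^2*(270*r - 850) + y*(120*r^2 + 149*r - 519) - 90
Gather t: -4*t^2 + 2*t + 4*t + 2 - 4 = -4*t^2 + 6*t - 2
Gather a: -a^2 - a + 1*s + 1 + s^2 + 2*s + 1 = -a^2 - a + s^2 + 3*s + 2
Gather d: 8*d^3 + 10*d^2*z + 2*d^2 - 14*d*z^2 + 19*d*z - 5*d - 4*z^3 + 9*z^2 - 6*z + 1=8*d^3 + d^2*(10*z + 2) + d*(-14*z^2 + 19*z - 5) - 4*z^3 + 9*z^2 - 6*z + 1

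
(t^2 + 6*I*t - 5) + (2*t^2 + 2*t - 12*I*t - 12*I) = 3*t^2 + 2*t - 6*I*t - 5 - 12*I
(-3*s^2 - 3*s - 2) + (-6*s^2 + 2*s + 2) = -9*s^2 - s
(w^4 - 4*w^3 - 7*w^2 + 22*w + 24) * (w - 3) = w^5 - 7*w^4 + 5*w^3 + 43*w^2 - 42*w - 72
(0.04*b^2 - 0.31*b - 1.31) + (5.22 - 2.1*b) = 0.04*b^2 - 2.41*b + 3.91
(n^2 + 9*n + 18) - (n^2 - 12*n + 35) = 21*n - 17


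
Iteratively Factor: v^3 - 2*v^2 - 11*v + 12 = (v + 3)*(v^2 - 5*v + 4) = (v - 1)*(v + 3)*(v - 4)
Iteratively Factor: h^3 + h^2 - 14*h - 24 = (h + 3)*(h^2 - 2*h - 8) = (h - 4)*(h + 3)*(h + 2)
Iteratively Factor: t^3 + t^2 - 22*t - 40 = (t + 4)*(t^2 - 3*t - 10) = (t + 2)*(t + 4)*(t - 5)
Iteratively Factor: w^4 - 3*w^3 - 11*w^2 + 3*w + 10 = (w + 2)*(w^3 - 5*w^2 - w + 5) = (w + 1)*(w + 2)*(w^2 - 6*w + 5) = (w - 1)*(w + 1)*(w + 2)*(w - 5)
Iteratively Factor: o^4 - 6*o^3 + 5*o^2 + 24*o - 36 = (o + 2)*(o^3 - 8*o^2 + 21*o - 18) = (o - 3)*(o + 2)*(o^2 - 5*o + 6) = (o - 3)^2*(o + 2)*(o - 2)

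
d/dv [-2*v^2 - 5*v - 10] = -4*v - 5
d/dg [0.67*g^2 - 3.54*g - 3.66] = 1.34*g - 3.54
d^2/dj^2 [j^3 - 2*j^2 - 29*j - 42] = 6*j - 4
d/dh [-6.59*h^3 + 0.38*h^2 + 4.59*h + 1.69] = -19.77*h^2 + 0.76*h + 4.59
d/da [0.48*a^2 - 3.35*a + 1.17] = 0.96*a - 3.35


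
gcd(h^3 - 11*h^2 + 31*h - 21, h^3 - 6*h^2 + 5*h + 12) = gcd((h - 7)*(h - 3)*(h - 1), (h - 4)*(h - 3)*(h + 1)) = h - 3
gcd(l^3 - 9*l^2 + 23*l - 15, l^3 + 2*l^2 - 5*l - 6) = 1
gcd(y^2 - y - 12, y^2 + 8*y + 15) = y + 3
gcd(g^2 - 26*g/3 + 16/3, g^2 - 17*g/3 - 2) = 1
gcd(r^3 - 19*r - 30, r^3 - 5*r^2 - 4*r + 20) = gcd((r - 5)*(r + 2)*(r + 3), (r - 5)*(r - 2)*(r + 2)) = r^2 - 3*r - 10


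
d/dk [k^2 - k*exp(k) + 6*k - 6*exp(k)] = -k*exp(k) + 2*k - 7*exp(k) + 6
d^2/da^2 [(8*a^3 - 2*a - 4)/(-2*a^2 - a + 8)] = 8*(-32*a^3 + 60*a^2 - 354*a + 21)/(8*a^6 + 12*a^5 - 90*a^4 - 95*a^3 + 360*a^2 + 192*a - 512)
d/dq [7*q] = 7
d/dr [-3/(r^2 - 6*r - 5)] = 6*(r - 3)/(-r^2 + 6*r + 5)^2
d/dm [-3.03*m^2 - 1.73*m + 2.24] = -6.06*m - 1.73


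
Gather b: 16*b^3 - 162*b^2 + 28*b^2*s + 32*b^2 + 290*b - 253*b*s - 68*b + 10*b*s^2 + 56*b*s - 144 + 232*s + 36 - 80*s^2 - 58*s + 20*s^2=16*b^3 + b^2*(28*s - 130) + b*(10*s^2 - 197*s + 222) - 60*s^2 + 174*s - 108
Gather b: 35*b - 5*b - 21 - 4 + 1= 30*b - 24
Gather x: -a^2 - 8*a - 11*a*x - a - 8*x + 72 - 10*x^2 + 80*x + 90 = -a^2 - 9*a - 10*x^2 + x*(72 - 11*a) + 162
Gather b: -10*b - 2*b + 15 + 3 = 18 - 12*b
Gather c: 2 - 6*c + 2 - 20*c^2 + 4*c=-20*c^2 - 2*c + 4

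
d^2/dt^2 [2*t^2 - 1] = 4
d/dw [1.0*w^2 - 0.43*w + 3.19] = 2.0*w - 0.43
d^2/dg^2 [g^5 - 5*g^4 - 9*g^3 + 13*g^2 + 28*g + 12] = 20*g^3 - 60*g^2 - 54*g + 26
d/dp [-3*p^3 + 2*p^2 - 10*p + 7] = -9*p^2 + 4*p - 10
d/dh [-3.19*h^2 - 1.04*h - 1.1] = -6.38*h - 1.04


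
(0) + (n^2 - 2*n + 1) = n^2 - 2*n + 1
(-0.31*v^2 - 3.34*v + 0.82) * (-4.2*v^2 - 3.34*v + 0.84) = 1.302*v^4 + 15.0634*v^3 + 7.4512*v^2 - 5.5444*v + 0.6888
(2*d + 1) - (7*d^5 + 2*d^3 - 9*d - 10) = -7*d^5 - 2*d^3 + 11*d + 11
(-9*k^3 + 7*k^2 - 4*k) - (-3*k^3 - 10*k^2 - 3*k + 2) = -6*k^3 + 17*k^2 - k - 2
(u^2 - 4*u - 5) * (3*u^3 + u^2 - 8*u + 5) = 3*u^5 - 11*u^4 - 27*u^3 + 32*u^2 + 20*u - 25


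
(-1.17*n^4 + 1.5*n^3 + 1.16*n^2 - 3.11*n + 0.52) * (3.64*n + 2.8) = -4.2588*n^5 + 2.184*n^4 + 8.4224*n^3 - 8.0724*n^2 - 6.8152*n + 1.456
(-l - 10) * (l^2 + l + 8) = -l^3 - 11*l^2 - 18*l - 80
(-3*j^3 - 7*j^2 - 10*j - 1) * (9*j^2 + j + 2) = -27*j^5 - 66*j^4 - 103*j^3 - 33*j^2 - 21*j - 2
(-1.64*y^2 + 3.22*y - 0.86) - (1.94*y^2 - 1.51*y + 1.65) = -3.58*y^2 + 4.73*y - 2.51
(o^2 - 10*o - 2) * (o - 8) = o^3 - 18*o^2 + 78*o + 16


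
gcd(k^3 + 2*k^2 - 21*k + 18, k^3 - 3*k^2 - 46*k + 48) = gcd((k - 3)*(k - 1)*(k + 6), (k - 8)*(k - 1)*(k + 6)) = k^2 + 5*k - 6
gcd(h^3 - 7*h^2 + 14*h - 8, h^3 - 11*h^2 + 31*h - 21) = h - 1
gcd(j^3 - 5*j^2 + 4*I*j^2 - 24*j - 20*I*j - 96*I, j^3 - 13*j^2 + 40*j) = j - 8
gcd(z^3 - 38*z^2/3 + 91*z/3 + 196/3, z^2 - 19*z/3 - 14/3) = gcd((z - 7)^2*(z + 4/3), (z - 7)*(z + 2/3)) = z - 7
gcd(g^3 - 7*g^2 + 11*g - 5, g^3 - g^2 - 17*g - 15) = g - 5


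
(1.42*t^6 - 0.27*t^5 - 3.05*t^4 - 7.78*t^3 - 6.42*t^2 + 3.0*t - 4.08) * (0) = 0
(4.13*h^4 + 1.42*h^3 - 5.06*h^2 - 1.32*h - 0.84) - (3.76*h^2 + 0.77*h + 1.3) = 4.13*h^4 + 1.42*h^3 - 8.82*h^2 - 2.09*h - 2.14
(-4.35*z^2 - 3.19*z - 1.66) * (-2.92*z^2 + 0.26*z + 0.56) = 12.702*z^4 + 8.1838*z^3 + 1.5818*z^2 - 2.218*z - 0.9296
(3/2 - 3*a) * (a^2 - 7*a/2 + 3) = -3*a^3 + 12*a^2 - 57*a/4 + 9/2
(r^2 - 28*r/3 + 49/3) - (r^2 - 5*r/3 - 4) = 61/3 - 23*r/3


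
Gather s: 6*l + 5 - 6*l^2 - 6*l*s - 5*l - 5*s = -6*l^2 + l + s*(-6*l - 5) + 5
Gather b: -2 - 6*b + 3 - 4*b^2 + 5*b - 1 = -4*b^2 - b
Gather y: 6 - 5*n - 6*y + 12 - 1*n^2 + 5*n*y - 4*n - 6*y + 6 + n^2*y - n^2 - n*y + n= -2*n^2 - 8*n + y*(n^2 + 4*n - 12) + 24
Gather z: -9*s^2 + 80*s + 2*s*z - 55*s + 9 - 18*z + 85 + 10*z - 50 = -9*s^2 + 25*s + z*(2*s - 8) + 44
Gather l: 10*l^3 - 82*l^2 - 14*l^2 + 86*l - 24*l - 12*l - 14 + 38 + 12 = 10*l^3 - 96*l^2 + 50*l + 36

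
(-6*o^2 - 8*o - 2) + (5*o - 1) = -6*o^2 - 3*o - 3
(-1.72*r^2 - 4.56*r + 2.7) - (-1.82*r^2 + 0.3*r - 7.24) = 0.1*r^2 - 4.86*r + 9.94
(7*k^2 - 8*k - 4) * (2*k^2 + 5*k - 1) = 14*k^4 + 19*k^3 - 55*k^2 - 12*k + 4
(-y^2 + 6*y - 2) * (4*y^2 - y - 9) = -4*y^4 + 25*y^3 - 5*y^2 - 52*y + 18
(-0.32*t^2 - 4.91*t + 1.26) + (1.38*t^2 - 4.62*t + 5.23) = 1.06*t^2 - 9.53*t + 6.49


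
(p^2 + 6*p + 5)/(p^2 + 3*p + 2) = (p + 5)/(p + 2)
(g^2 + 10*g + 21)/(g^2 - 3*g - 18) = (g + 7)/(g - 6)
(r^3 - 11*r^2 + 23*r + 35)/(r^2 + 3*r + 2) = (r^2 - 12*r + 35)/(r + 2)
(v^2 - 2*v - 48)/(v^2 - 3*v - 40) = (v + 6)/(v + 5)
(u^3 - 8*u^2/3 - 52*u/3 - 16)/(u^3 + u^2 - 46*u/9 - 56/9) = 3*(u - 6)/(3*u - 7)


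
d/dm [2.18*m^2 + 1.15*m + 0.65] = 4.36*m + 1.15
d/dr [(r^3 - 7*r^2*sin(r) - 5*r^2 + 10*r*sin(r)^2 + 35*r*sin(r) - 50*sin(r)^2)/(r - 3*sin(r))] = ((r - 3*sin(r))*(-7*r^2*cos(r) + 3*r^2 - 14*r*sin(r) + 10*r*sin(2*r) + 35*r*cos(r) - 10*r + 10*sin(r)^2 + 35*sin(r) - 50*sin(2*r)) + (3*cos(r) - 1)*(r^3 - 7*r^2*sin(r) - 5*r^2 + 10*r*sin(r)^2 + 35*r*sin(r) - 50*sin(r)^2))/(r - 3*sin(r))^2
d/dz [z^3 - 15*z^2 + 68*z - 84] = 3*z^2 - 30*z + 68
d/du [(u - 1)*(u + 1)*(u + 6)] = 3*u^2 + 12*u - 1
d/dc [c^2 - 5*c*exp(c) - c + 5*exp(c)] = -5*c*exp(c) + 2*c - 1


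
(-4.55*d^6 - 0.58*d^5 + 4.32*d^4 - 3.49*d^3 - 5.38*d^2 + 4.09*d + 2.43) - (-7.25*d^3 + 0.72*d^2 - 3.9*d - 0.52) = -4.55*d^6 - 0.58*d^5 + 4.32*d^4 + 3.76*d^3 - 6.1*d^2 + 7.99*d + 2.95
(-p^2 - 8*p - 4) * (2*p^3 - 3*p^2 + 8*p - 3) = -2*p^5 - 13*p^4 + 8*p^3 - 49*p^2 - 8*p + 12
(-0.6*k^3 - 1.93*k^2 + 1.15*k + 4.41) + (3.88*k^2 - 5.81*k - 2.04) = -0.6*k^3 + 1.95*k^2 - 4.66*k + 2.37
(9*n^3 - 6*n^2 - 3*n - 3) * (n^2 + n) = 9*n^5 + 3*n^4 - 9*n^3 - 6*n^2 - 3*n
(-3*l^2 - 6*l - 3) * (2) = -6*l^2 - 12*l - 6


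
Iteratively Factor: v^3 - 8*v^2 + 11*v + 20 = (v - 5)*(v^2 - 3*v - 4) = (v - 5)*(v + 1)*(v - 4)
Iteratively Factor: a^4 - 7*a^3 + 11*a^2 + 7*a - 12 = (a - 1)*(a^3 - 6*a^2 + 5*a + 12) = (a - 1)*(a + 1)*(a^2 - 7*a + 12) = (a - 3)*(a - 1)*(a + 1)*(a - 4)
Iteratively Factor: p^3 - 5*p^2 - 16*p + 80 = (p + 4)*(p^2 - 9*p + 20) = (p - 5)*(p + 4)*(p - 4)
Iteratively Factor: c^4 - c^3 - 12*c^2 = (c)*(c^3 - c^2 - 12*c) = c^2*(c^2 - c - 12) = c^2*(c + 3)*(c - 4)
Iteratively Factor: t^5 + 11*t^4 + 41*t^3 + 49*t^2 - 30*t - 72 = (t + 3)*(t^4 + 8*t^3 + 17*t^2 - 2*t - 24) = (t - 1)*(t + 3)*(t^3 + 9*t^2 + 26*t + 24) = (t - 1)*(t + 2)*(t + 3)*(t^2 + 7*t + 12) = (t - 1)*(t + 2)*(t + 3)^2*(t + 4)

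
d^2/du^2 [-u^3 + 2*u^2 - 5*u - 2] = 4 - 6*u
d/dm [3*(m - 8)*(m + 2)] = 6*m - 18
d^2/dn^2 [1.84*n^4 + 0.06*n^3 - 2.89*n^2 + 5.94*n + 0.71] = 22.08*n^2 + 0.36*n - 5.78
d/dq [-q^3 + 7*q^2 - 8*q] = -3*q^2 + 14*q - 8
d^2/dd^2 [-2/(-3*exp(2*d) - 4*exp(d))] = 8*(9*exp(2*d) + 9*exp(d) + 4)*exp(-d)/(27*exp(3*d) + 108*exp(2*d) + 144*exp(d) + 64)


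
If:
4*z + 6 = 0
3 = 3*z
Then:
No Solution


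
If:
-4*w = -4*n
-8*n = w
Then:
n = 0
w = 0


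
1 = 1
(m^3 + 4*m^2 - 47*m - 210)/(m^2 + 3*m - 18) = (m^2 - 2*m - 35)/(m - 3)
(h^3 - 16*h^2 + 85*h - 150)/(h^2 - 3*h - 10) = (h^2 - 11*h + 30)/(h + 2)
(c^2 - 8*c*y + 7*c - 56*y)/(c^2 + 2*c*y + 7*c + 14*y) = (c - 8*y)/(c + 2*y)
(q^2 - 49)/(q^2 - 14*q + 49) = (q + 7)/(q - 7)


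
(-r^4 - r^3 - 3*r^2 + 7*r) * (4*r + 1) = -4*r^5 - 5*r^4 - 13*r^3 + 25*r^2 + 7*r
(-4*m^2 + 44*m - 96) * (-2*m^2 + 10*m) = 8*m^4 - 128*m^3 + 632*m^2 - 960*m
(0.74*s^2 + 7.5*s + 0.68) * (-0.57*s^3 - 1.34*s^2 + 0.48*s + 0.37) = -0.4218*s^5 - 5.2666*s^4 - 10.0824*s^3 + 2.9626*s^2 + 3.1014*s + 0.2516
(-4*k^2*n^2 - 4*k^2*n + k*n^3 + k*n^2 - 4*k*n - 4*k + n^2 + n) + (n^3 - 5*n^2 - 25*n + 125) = -4*k^2*n^2 - 4*k^2*n + k*n^3 + k*n^2 - 4*k*n - 4*k + n^3 - 4*n^2 - 24*n + 125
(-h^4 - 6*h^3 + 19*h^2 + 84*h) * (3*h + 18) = -3*h^5 - 36*h^4 - 51*h^3 + 594*h^2 + 1512*h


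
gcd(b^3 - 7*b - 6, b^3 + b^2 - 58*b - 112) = b + 2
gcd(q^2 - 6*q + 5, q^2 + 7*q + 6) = 1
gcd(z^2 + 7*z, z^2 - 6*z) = z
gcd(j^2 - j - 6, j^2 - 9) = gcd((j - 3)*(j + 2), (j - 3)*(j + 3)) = j - 3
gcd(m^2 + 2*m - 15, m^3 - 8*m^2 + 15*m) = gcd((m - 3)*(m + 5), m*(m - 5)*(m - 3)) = m - 3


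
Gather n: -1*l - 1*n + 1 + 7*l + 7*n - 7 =6*l + 6*n - 6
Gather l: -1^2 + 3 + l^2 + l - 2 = l^2 + l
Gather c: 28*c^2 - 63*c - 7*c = 28*c^2 - 70*c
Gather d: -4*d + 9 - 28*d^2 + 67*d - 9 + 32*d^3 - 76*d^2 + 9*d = 32*d^3 - 104*d^2 + 72*d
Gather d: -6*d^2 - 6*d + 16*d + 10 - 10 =-6*d^2 + 10*d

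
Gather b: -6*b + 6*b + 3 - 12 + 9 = 0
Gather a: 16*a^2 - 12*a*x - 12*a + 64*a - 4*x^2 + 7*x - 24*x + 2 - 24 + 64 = 16*a^2 + a*(52 - 12*x) - 4*x^2 - 17*x + 42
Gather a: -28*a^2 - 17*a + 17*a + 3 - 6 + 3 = -28*a^2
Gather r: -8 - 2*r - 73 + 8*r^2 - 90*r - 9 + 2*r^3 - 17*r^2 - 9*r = 2*r^3 - 9*r^2 - 101*r - 90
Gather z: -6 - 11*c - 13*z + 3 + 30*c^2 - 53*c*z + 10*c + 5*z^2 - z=30*c^2 - c + 5*z^2 + z*(-53*c - 14) - 3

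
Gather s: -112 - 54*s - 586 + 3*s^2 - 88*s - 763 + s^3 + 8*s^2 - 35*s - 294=s^3 + 11*s^2 - 177*s - 1755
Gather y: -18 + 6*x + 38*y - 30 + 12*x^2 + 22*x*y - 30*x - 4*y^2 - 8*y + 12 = 12*x^2 - 24*x - 4*y^2 + y*(22*x + 30) - 36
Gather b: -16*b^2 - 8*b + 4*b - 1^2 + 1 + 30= -16*b^2 - 4*b + 30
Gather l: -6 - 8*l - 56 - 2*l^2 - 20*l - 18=-2*l^2 - 28*l - 80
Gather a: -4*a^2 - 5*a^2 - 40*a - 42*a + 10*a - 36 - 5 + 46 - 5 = -9*a^2 - 72*a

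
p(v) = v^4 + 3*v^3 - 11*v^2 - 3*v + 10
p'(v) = 4*v^3 + 9*v^2 - 22*v - 3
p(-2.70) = -67.99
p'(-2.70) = 43.28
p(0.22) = 8.84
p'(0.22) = -7.36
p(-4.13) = -85.63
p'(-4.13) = -40.41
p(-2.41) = -54.92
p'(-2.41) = 46.30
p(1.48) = -4.01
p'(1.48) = -2.88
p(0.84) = 1.99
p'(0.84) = -12.76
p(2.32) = 10.27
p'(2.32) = 44.35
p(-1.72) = -23.90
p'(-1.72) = 41.11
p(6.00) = 1540.00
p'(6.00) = 1053.00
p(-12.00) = 14014.00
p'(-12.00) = -5355.00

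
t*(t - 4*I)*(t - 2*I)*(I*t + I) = I*t^4 + 6*t^3 + I*t^3 + 6*t^2 - 8*I*t^2 - 8*I*t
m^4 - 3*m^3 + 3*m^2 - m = m*(m - 1)^3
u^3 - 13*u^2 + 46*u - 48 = (u - 8)*(u - 3)*(u - 2)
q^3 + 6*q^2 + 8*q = q*(q + 2)*(q + 4)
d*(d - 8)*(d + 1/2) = d^3 - 15*d^2/2 - 4*d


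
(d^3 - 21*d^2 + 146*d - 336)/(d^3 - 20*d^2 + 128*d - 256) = (d^2 - 13*d + 42)/(d^2 - 12*d + 32)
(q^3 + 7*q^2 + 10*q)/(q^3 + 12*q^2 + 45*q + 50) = q/(q + 5)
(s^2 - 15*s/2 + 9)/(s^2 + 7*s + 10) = (s^2 - 15*s/2 + 9)/(s^2 + 7*s + 10)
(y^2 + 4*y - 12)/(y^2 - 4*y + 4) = (y + 6)/(y - 2)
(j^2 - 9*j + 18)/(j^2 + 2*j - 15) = (j - 6)/(j + 5)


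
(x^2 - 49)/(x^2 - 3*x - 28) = (x + 7)/(x + 4)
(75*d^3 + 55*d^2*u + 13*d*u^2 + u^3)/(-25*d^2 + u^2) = (15*d^2 + 8*d*u + u^2)/(-5*d + u)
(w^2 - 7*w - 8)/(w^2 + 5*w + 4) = (w - 8)/(w + 4)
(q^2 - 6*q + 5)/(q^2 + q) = (q^2 - 6*q + 5)/(q*(q + 1))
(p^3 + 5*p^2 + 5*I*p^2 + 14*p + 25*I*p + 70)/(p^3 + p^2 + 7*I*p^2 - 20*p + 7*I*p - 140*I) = (p - 2*I)/(p - 4)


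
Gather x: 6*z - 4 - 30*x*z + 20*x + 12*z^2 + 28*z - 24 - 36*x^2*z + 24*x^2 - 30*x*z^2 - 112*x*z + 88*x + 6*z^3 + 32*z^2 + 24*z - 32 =x^2*(24 - 36*z) + x*(-30*z^2 - 142*z + 108) + 6*z^3 + 44*z^2 + 58*z - 60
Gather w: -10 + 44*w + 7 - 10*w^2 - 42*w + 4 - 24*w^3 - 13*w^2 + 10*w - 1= -24*w^3 - 23*w^2 + 12*w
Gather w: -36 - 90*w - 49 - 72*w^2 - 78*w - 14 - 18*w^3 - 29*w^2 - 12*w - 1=-18*w^3 - 101*w^2 - 180*w - 100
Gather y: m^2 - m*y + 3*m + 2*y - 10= m^2 + 3*m + y*(2 - m) - 10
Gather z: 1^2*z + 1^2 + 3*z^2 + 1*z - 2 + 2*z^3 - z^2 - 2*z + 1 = 2*z^3 + 2*z^2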